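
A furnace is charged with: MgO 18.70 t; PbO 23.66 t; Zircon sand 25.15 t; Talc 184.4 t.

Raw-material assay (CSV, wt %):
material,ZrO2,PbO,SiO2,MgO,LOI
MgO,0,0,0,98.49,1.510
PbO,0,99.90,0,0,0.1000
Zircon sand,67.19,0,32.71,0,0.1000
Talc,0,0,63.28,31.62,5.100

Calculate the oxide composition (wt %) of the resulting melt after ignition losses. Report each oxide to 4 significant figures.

Glass mass = 242.2 t (batch 251.9 − LOI 9.736).
Composition: ZrO2 6.978%, PbO 9.760%, SiO2 51.58%, MgO 31.68%

The whole derivation maintains full precision from first step to last; intermediates appear with 4-significant-digit rounding between the steps. Exactly one rounding lands on every reported number — derived quantities, which include the yield, the totals, LOI, glass mass, the four compositions, are computed in full precision, exactly as printed in the problem or answer text, using the weight values for 242.2 t of glass.
Oxide-by-oxide delivered mass:
  ZrO2: 25.15·0.6719 = 16.90 t
  PbO: 23.66·0.9990 = 23.64 t
  SiO2: 25.15·0.3271 + 184.4·0.6328 = 124.9 t
  MgO: 18.70·0.9849 + 184.4·0.3162 = 76.72 t
LOI: 18.70·0.01510 + 23.66·0.001000 + 25.15·0.001000 + 184.4·0.05100 = 9.736 t
Net of LOI, the glass mass = 251.9 − 9.736 = 242.2 t (consistent with Σ oxide mass)
oxide / glass × 100 gives the wt %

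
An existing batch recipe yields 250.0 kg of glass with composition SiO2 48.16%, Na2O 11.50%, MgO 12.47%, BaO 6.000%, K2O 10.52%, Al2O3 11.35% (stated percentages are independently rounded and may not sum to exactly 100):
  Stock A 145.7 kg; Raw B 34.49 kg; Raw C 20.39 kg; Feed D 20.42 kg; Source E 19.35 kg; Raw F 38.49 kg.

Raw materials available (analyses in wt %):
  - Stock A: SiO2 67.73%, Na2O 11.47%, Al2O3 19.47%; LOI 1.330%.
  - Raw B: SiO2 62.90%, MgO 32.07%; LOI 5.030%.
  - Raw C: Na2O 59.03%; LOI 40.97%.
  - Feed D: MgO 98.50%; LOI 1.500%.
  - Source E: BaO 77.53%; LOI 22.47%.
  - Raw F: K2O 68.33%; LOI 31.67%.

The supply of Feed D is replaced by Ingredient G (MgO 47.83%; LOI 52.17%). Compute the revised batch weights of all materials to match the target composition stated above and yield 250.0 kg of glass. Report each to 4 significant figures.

The intermediate values are displayed, rounded to 4 significant digits, across the worked steps; all arithmetic maintains exact precision all the way through; each reported value carries a single rounding. Derived quantities are carried at full precision (glass mass, the six compositions, ignition loss, the yield, totals) starting from the weights at 250.0 kg of glass, exactly as shown in the question or the answer.
Target oxide masses per 250.0 kg glass:
  SiO2: 48.16% × 250.0 = 120.4 kg
  Na2O: 11.50% × 250.0 = 28.75 kg
  MgO: 12.47% × 250.0 = 31.18 kg
  BaO: 6.000% × 250.0 = 15.00 kg
  K2O: 10.52% × 250.0 = 26.30 kg
  Al2O3: 11.35% × 250.0 = 28.38 kg
Checking each oxide sum on the weights just shown, for the quoted basis mass (summed amounts equal target values up to rounding of the answer):
  SiO2: 145.7·0.6773 + 34.49·0.6290 = 120.4 kg (target 120.4 kg)
  Na2O: 145.7·0.1147 + 20.39·0.5903 = 28.75 kg (target 28.75 kg)
  MgO: 34.49·0.3207 + 42.06·0.4783 = 31.18 kg (target 31.18 kg)
  BaO: 19.35·0.7753 = 15.00 kg (target 15.00 kg)
  K2O: 38.49·0.6833 = 26.30 kg (target 26.30 kg)
  Al2O3: 145.7·0.1947 = 28.37 kg (target 28.38 kg)
Consistency of the glass mass: total charge less LOI = 250.0 kg (oxide target masses add up to 250.0 kg; against the stated basis, 250.0 kg — rounding explains the deltas).
Batch grand total — Σ batch = 300.5 kg; ignition loss, Σ(batch × LOI) = 50.51 kg; yield, glass over the total, = 83.19%.

Revised batch per 250.0 kg glass:
  Stock A: 145.7 kg
  Raw B: 34.49 kg
  Raw C: 20.39 kg
  Ingredient G: 42.06 kg
  Source E: 19.35 kg
  Raw F: 38.49 kg
Total batch = 300.5 kg; LOI loss = 50.51 kg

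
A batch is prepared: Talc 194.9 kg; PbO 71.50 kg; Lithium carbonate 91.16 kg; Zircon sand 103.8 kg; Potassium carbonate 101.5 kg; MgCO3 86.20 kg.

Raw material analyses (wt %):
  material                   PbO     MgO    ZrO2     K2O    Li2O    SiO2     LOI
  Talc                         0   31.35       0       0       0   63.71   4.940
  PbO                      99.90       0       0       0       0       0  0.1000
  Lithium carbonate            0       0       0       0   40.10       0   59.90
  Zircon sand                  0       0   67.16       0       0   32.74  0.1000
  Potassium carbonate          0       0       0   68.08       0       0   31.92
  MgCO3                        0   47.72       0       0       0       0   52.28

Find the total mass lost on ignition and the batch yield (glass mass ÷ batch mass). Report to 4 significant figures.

LOI loss = 141.9 kg; glass = 507.2 kg; yield = 78.14%

The intermediate values are printed (rounded to four significant figures) on the page; exact precision is held from first step to last — every reported result is rounded exactly once — the derived quantities (ignition loss, yield, glass mass, totals, six oxide percentages) are computed from the batch weights on 507.2 kg of glass in full float precision as they appear in problem or answer.
LOI of each material in turn:
  Talc: 194.9 × 0.04940 = 9.628 kg
  PbO: 71.50 × 0.001000 = 0.07150 kg
  Lithium carbonate: 91.16 × 0.5990 = 54.60 kg
  Zircon sand: 103.8 × 0.001000 = 0.1038 kg
  Potassium carbonate: 101.5 × 0.3192 = 32.40 kg
  MgCO3: 86.20 × 0.5228 = 45.07 kg
Total LOI = 141.9 kg
Glass = batch − LOI = 649.1 − 141.9 = 507.2 kg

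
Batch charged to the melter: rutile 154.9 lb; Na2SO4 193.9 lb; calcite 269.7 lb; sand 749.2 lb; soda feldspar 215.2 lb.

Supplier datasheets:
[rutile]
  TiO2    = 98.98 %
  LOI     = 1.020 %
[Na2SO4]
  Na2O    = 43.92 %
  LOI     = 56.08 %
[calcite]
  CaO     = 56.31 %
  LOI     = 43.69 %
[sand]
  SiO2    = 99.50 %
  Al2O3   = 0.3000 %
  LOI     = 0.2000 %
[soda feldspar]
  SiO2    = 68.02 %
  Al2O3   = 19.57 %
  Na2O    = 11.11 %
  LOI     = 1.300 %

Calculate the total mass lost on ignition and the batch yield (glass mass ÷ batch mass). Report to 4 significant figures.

All internal work holds full precision at every stage — mid-chain values appear with 4-significant-figure rounding on the page; every reported number sees exactly one rounding; derived quantities, including the totals, net glass mass, five oxide percentages, the yield, ignition loss, are rebuilt starting from the weights for 1350 lb of glass at exact precision, exactly as printed in the problem or the answer.
Per-material ignition loss:
  rutile: 154.9 × 0.01020 = 1.580 lb
  Na2SO4: 193.9 × 0.5608 = 108.7 lb
  calcite: 269.7 × 0.4369 = 117.8 lb
  sand: 749.2 × 0.002000 = 1.498 lb
  soda feldspar: 215.2 × 0.01300 = 2.798 lb
Total LOI = 232.4 lb
Glass = batch − LOI = 1583 − 232.4 = 1350 lb

LOI loss = 232.4 lb; glass = 1350 lb; yield = 85.32%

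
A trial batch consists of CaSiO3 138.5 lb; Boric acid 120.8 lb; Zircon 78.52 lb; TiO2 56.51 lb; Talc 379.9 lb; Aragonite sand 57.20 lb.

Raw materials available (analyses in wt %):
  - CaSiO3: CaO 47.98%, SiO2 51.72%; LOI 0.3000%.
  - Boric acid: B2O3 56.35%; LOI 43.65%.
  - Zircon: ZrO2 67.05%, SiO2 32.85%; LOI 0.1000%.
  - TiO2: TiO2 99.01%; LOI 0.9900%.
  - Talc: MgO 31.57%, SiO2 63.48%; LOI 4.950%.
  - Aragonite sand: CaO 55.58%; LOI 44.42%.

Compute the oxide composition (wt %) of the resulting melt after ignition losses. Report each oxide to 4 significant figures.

The whole derivation maintains full float precision through every step; values along the way are displayed rounded to 4 significant figures in the working. Every reported number carries a single rounding — the derived quantities, which include the totals, yield, LOI, the six compositions, glass mass, are rebuilt at exact precision, exactly as printed in the question or the answer, using the weight values per 733.4 lb of glass.
Delivered oxide masses:
  CaO: 138.5·0.4798 + 57.20·0.5558 = 98.24 lb
  TiO2: 56.51·0.9901 = 55.95 lb
  MgO: 379.9·0.3157 = 119.9 lb
  ZrO2: 78.52·0.6705 = 52.65 lb
  B2O3: 120.8·0.5635 = 68.07 lb
  SiO2: 138.5·0.5172 + 78.52·0.3285 + 379.9·0.6348 = 338.6 lb
LOI: 138.5·0.003000 + 120.8·0.4365 + 78.52·0.001000 + 56.51·0.009900 + 379.9·0.04950 + 57.20·0.4442 = 98.00 lb
Glass = total batch minus LOI = 831.4 − 98.00 = 733.4 lb (= the summed oxide contributions)
wt % = oxide mass / glass mass × 100

Glass mass = 733.4 lb (batch 831.4 − LOI 98.00).
Composition: CaO 13.40%, TiO2 7.629%, MgO 16.35%, ZrO2 7.178%, B2O3 9.281%, SiO2 46.16%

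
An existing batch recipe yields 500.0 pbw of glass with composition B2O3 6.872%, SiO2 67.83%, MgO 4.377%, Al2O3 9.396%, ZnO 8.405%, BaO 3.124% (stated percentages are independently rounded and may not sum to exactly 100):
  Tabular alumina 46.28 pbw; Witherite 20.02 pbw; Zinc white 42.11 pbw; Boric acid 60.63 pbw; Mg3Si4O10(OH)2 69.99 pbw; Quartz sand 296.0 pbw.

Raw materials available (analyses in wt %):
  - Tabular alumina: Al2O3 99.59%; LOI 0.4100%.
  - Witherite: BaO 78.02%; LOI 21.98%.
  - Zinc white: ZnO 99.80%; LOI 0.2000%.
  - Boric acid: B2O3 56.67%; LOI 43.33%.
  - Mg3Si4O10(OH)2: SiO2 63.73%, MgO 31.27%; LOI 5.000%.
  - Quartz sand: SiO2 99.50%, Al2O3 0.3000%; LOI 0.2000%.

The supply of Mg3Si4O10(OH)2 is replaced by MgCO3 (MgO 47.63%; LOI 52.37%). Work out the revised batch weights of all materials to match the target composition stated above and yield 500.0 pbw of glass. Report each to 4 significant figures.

Revised batch per 500.0 pbw glass:
  Tabular alumina: 46.15 pbw
  Witherite: 20.02 pbw
  Zinc white: 42.11 pbw
  Boric acid: 60.63 pbw
  MgCO3: 45.95 pbw
  Quartz sand: 340.9 pbw
Total batch = 555.8 pbw; LOI loss = 55.69 pbw

Working values are printed, rounded to 4 significant figures, alongside each step — the whole derivation runs at full float precision at all times. A single rounding yields each reported result. All derived quantities, which include the yield, six oxide percentages, totals, ignition loss, glass mass, are recomputed in exact precision, as they appear in the problem or answer text, from the weighed amounts at 500.0 pbw of glass.
Per-oxide target masses for 500.0 pbw glass:
  B2O3: 6.872% × 500.0 = 34.36 pbw
  SiO2: 67.83% × 500.0 = 339.2 pbw
  MgO: 4.377% × 500.0 = 21.88 pbw
  Al2O3: 9.396% × 500.0 = 46.98 pbw
  ZnO: 8.405% × 500.0 = 42.02 pbw
  BaO: 3.124% × 500.0 = 15.62 pbw
Sums-versus-targets review working from each reported weight, on the stated basis (every target is met by its sum exact up to rounding of places):
  B2O3: 60.63·0.5667 = 34.36 pbw (target 34.36 pbw)
  SiO2: 340.9·0.9950 = 339.2 pbw (target 339.2 pbw)
  MgO: 45.95·0.4763 = 21.89 pbw (target 21.88 pbw)
  Al2O3: 46.15·0.9959 + 340.9·0.003000 = 46.98 pbw (target 46.98 pbw)
  ZnO: 42.11·0.9980 = 42.03 pbw (target 42.02 pbw)
  BaO: 20.02·0.7802 = 15.62 pbw (target 15.62 pbw)
Glass-mass sanity pass: batch Σ − ignition loss = 500.1 pbw (the Σ of target masses is 500.0 pbw; with the basis standing at 500.0 pbw — deltas are rounding alone).
Whole-batch sum: Σ batch = 555.8 pbw; ignition loss, Σ(batch × LOI) = 55.69 pbw; glass ÷ batch gives a yield of 89.98%.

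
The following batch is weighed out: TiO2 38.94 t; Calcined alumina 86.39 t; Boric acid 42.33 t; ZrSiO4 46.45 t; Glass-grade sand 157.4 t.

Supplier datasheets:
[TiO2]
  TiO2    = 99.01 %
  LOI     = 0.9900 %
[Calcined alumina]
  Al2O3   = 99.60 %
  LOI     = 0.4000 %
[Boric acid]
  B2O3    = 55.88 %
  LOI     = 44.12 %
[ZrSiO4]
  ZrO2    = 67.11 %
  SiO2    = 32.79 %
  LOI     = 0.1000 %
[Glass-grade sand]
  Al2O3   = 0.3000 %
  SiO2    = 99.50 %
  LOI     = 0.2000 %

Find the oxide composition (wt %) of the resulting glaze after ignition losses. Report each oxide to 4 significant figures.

Every computation holds full precision through the solve; rounding to 4 significant digits extends to every working value as displayed — each reported result carries a single rounding — the derived quantities, which include totals, yield, LOI, five oxide percentages, net glass mass, are re-derived at exact precision, as set out in question or answer, starting from the weights on 351.7 t of glass.
Delivered oxide masses:
  B2O3: 42.33·0.5588 = 23.65 t
  TiO2: 38.94·0.9901 = 38.55 t
  Al2O3: 86.39·0.9960 + 157.4·0.003000 = 86.52 t
  ZrO2: 46.45·0.6711 = 31.17 t
  SiO2: 46.45·0.3279 + 157.4·0.9950 = 171.8 t
LOI: 38.94·0.009900 + 86.39·0.004000 + 42.33·0.4412 + 46.45·0.001000 + 157.4·0.002000 = 19.77 t
The glass mass, total less LOI, = 371.5 − 19.77 = 351.7 t (the oxide masses sum to this)
oxide / glass × 100 gives the wt %

Glass mass = 351.7 t (batch 371.5 − LOI 19.77).
Composition: B2O3 6.725%, TiO2 10.96%, Al2O3 24.60%, ZrO2 8.862%, SiO2 48.86%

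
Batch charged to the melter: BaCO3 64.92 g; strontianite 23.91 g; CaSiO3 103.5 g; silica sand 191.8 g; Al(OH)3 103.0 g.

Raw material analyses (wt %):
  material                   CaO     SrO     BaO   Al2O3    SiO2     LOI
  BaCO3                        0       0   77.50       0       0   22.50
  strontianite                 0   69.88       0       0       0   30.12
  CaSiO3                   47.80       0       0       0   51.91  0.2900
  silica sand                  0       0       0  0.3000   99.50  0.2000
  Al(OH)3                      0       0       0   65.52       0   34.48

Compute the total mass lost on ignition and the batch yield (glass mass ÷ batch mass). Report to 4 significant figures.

LOI loss = 58.01 g; glass = 429.1 g; yield = 88.09%

Every computation holds exact precision in every operation — the intermediate values appear (rounded to four significant figures) alongside each step; a single rounding yields each reported result; all derived quantities (glass mass, the yield, LOI, the five compositions, totals) are recomputed in full float precision starting from the weights on 429.1 g of glass precisely as stated by the problem or the answer.
Loss on ignition, line by line:
  BaCO3: 64.92 × 0.2250 = 14.61 g
  strontianite: 23.91 × 0.3012 = 7.202 g
  CaSiO3: 103.5 × 0.002900 = 0.3001 g
  silica sand: 191.8 × 0.002000 = 0.3836 g
  Al(OH)3: 103.0 × 0.3448 = 35.51 g
Total LOI = 58.01 g
Glass = batch − LOI = 487.1 − 58.01 = 429.1 g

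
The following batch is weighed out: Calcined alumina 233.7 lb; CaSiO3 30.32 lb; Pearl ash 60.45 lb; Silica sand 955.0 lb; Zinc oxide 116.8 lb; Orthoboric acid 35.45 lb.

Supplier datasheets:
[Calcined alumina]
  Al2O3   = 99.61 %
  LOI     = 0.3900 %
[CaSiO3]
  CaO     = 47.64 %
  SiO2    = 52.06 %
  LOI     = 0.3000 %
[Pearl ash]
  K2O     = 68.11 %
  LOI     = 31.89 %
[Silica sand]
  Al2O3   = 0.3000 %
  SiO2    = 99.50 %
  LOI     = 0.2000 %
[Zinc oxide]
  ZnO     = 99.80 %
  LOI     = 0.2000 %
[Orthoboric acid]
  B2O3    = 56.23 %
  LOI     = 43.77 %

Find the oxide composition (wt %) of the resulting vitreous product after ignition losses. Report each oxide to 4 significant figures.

Glass mass = 1394 lb (batch 1432 − LOI 37.94).
Composition: B2O3 1.430%, Al2O3 16.91%, CaO 1.036%, ZnO 8.363%, K2O 2.954%, SiO2 69.31%

Each numeric step runs at exact precision in all steps — working values appear (rounded to four significant figures) alongside each step — each reported result takes just one rounding — all derived quantities are rebuilt at full precision (the yield, the six compositions, ignition loss, glass mass, the totals) starting from the weights for 1394 lb of glass as written in either problem or answer.
Oxide masses out of the charge:
  B2O3: 35.45·0.5623 = 19.93 lb
  Al2O3: 233.7·0.9961 + 955.0·0.003000 = 235.7 lb
  CaO: 30.32·0.4764 = 14.44 lb
  ZnO: 116.8·0.9980 = 116.6 lb
  K2O: 60.45·0.6811 = 41.17 lb
  SiO2: 30.32·0.5206 + 955.0·0.9950 = 966.0 lb
LOI: 233.7·0.003900 + 30.32·0.003000 + 60.45·0.3189 + 955.0·0.002000 + 116.8·0.002000 + 35.45·0.4377 = 37.94 lb
batch − LOI leaves glass = 1432 − 37.94 = 1394 lb (matching Σ of the oxides)
percent share: oxide ÷ glass, ×100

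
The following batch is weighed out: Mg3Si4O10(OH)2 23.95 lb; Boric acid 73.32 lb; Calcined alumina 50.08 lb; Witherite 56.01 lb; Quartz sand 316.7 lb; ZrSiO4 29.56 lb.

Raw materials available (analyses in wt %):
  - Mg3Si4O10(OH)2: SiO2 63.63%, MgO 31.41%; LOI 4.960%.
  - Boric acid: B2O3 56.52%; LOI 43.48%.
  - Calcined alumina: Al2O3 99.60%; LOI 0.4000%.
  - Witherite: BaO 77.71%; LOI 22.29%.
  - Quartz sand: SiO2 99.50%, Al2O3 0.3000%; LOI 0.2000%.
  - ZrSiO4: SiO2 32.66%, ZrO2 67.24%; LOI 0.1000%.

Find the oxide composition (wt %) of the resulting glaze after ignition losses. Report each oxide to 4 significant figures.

The working math keeps full precision in every operation; values along the way appear rounded to four significant digits within the worked lines — a single rounding yields every reported value. Derived quantities are carried from the weighed amounts for 503.2 lb of glass in exact precision (glass mass, totals, yield, the six compositions, ignition loss) as set out in question or answer.
What the batch supplies per oxide:
  B2O3: 73.32·0.5652 = 41.44 lb
  SiO2: 23.95·0.6363 + 316.7·0.9950 + 29.56·0.3266 = 340.0 lb
  ZrO2: 29.56·0.6724 = 19.88 lb
  MgO: 23.95·0.3141 = 7.523 lb
  BaO: 56.01·0.7771 = 43.53 lb
  Al2O3: 50.08·0.9960 + 316.7·0.003000 = 50.83 lb
LOI: 23.95·0.04960 + 73.32·0.4348 + 50.08·0.004000 + 56.01·0.2229 + 316.7·0.002000 + 29.56·0.001000 = 46.42 lb
Net of LOI, the glass mass = 549.6 − 46.42 = 503.2 lb (the oxide masses sum to this)
wt %: oxide over glass, times 100

Glass mass = 503.2 lb (batch 549.6 − LOI 46.42).
Composition: B2O3 8.235%, SiO2 67.57%, ZrO2 3.950%, MgO 1.495%, BaO 8.650%, Al2O3 10.10%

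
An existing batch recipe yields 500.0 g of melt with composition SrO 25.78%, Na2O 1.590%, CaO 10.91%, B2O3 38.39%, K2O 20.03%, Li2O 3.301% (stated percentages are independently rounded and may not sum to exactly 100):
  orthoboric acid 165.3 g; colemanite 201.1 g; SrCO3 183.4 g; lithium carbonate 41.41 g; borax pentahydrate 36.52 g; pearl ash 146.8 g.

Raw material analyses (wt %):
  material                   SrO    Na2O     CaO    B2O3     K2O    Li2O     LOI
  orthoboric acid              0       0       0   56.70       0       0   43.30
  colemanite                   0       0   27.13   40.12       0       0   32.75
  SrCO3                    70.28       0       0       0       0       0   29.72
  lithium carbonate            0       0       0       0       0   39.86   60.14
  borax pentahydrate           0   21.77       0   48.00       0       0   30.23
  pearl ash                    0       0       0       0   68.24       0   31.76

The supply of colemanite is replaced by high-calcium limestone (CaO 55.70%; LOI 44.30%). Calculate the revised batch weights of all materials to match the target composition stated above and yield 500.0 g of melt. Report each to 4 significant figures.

Revised batch per 500.0 g melt:
  orthoboric acid: 307.6 g
  high-calcium limestone: 97.94 g
  SrCO3: 183.4 g
  lithium carbonate: 41.41 g
  borax pentahydrate: 36.52 g
  pearl ash: 146.8 g
Total batch = 813.7 g; LOI loss = 313.7 g

All internal work keeps full precision in every operation; in-progress results are displayed, rounded to 4 significant digits, across the worked steps — a single rounding finalizes every reported result; all derived quantities are carried in full precision (the totals, ignition loss, the yield, six oxide percentages, glass mass) from the batch weights per 500.0 g of glass as quoted within problem or answer.
Per-oxide target masses for 500.0 g melt:
  SrO: 25.78% × 500.0 = 128.9 g
  Na2O: 1.590% × 500.0 = 7.950 g
  CaO: 10.91% × 500.0 = 54.55 g
  B2O3: 38.39% × 500.0 = 192.0 g
  K2O: 20.03% × 500.0 = 100.2 g
  Li2O: 3.301% × 500.0 = 16.50 g
Balance tally, oxide-wise, on the weights just shown, relative to the basis at hand (every target is met by its sum inside rounding margins):
  SrO: 183.4·0.7028 = 128.9 g (target 128.9 g)
  Na2O: 36.52·0.2177 = 7.950 g (target 7.950 g)
  CaO: 97.94·0.5570 = 54.55 g (target 54.55 g)
  B2O3: 307.6·0.5670 + 36.52·0.4800 = 191.9 g (target 192.0 g)
  K2O: 146.8·0.6824 = 100.2 g (target 100.2 g)
  Li2O: 41.41·0.3986 = 16.51 g (target 16.50 g)
Mass balance on the glass: batch total minus LOI = 500.0 g (summing oxide targets gives 500.0 g; the stated basis being 500.0 g — rounding explains the deltas).
Batch total: Σ batch = 813.7 g; the LOI term Σ batch·LOI equals 313.7 g; yield: glass divided by total = 61.45%.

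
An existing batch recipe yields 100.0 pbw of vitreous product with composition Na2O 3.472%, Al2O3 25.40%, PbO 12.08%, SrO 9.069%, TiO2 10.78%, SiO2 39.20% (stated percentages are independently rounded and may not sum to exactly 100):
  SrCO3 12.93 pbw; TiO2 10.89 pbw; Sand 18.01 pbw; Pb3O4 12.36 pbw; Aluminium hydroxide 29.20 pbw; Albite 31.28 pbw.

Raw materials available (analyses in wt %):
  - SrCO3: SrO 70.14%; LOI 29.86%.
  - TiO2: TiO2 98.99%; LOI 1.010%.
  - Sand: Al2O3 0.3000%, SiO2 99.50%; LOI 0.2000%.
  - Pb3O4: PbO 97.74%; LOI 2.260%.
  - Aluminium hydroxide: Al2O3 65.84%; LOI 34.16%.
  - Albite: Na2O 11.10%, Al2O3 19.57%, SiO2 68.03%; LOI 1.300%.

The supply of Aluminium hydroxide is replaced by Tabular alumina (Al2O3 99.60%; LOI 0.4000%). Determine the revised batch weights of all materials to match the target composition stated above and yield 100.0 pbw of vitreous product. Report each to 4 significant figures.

The whole derivation carries exact precision end to end. Working values are printed, rounded to four significant figures, in the printout; exactly one rounding is applied to each reported value — the derived quantities are rebuilt at full float precision (the totals, LOI, glass mass, six oxide percentages, the yield) using the weight values at 100.0 pbw of glass, exactly as printed in the problem or the answer.
Oxide mass targets, per 100.0 pbw vitreous product:
  Na2O: 3.472% × 100.0 = 3.472 pbw
  Al2O3: 25.40% × 100.0 = 25.40 pbw
  PbO: 12.08% × 100.0 = 12.08 pbw
  SrO: 9.069% × 100.0 = 9.069 pbw
  TiO2: 10.78% × 100.0 = 10.78 pbw
  SiO2: 39.20% × 100.0 = 39.20 pbw
Verifying the oxide balance given the weights on record, against the basis in use (target by target, the sums agree up to rounding of the answer):
  Na2O: 31.28·0.1110 = 3.472 pbw (target 3.472 pbw)
  Al2O3: 18.01·0.003000 + 19.30·0.9960 + 31.28·0.1957 = 25.40 pbw (target 25.40 pbw)
  PbO: 12.36·0.9774 = 12.08 pbw (target 12.08 pbw)
  SrO: 12.93·0.7014 = 9.069 pbw (target 9.069 pbw)
  TiO2: 10.89·0.9899 = 10.78 pbw (target 10.78 pbw)
  SiO2: 18.01·0.9950 + 31.28·0.6803 = 39.20 pbw (target 39.20 pbw)
Glass-mass bookkeeping: Σ batch − LOI loss = 100.0 pbw (summing oxide targets gives 100.0 pbw; stated basis 100.0 pbw — gaps are rounding artifacts).
Summing the batch: Σ batch = 104.8 pbw; ignition loss, Σ(batch × LOI) = 4.770 pbw; yield = glass ÷ total batch = 95.45%.

Revised batch per 100.0 pbw vitreous product:
  SrCO3: 12.93 pbw
  TiO2: 10.89 pbw
  Sand: 18.01 pbw
  Pb3O4: 12.36 pbw
  Tabular alumina: 19.30 pbw
  Albite: 31.28 pbw
Total batch = 104.8 pbw; LOI loss = 4.770 pbw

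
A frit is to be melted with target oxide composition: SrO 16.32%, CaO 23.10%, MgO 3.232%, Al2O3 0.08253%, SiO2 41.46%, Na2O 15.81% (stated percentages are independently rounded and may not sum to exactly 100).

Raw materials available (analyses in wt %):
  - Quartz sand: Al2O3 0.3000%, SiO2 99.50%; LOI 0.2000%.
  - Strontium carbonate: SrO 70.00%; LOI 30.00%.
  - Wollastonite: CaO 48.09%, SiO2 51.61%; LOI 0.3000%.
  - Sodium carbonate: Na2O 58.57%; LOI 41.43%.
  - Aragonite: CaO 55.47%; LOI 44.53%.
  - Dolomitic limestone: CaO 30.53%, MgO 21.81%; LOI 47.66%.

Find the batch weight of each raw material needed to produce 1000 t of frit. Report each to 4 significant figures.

The working math maintains full precision all the way through — the intermediate values appear, with 4-significant-digit rounding, at each printed step. Exactly one rounding goes into every reported value — all derived quantities are rebuilt at full float precision (the totals, LOI, glass mass, the yield, six oxide percentages) using the weight values for 1000 t of glass, exactly as shown in the problem or the answer.
Target masses of each oxide per 1000 t frit:
  SrO: 16.32% × 1000 = 163.2 t
  CaO: 23.10% × 1000 = 231.0 t
  MgO: 3.232% × 1000 = 32.32 t
  Al2O3: 0.08253% × 1000 = 0.8253 t
  SiO2: 41.46% × 1000 = 414.6 t
  Na2O: 15.81% × 1000 = 158.1 t
Checking each oxide sum with the batch weights as given, on the stated basis (every target is met by its sum modulo rounding of the values):
  SrO: 233.1·0.7000 = 163.2 t (target 163.2 t)
  CaO: 273.0·0.4809 + 98.23·0.5547 + 148.2·0.3053 = 231.0 t (target 231.0 t)
  MgO: 148.2·0.2181 = 32.32 t (target 32.32 t)
  Al2O3: 275.1·0.003000 = 0.8253 t (target 0.8253 t)
  SiO2: 275.1·0.9950 + 273.0·0.5161 = 414.6 t (target 414.6 t)
  Na2O: 269.9·0.5857 = 158.1 t (target 158.1 t)
Glass mass check: whole batch net of LOI = 1000 t (the Σ of target masses is 1000 t; the stated basis being 1000 t — deltas are rounding alone).
Whole-batch sum: Σ batch = 1298 t; loss to ignition Σ batch·LOI = 297.5 t; as yield: glass ÷ batch → 77.07%.

Batch per 1000 t frit:
  Quartz sand: 275.1 t
  Strontium carbonate: 233.1 t
  Wollastonite: 273.0 t
  Sodium carbonate: 269.9 t
  Aragonite: 98.23 t
  Dolomitic limestone: 148.2 t
Total batch = 1298 t; LOI loss = 297.5 t; yield = 77.07%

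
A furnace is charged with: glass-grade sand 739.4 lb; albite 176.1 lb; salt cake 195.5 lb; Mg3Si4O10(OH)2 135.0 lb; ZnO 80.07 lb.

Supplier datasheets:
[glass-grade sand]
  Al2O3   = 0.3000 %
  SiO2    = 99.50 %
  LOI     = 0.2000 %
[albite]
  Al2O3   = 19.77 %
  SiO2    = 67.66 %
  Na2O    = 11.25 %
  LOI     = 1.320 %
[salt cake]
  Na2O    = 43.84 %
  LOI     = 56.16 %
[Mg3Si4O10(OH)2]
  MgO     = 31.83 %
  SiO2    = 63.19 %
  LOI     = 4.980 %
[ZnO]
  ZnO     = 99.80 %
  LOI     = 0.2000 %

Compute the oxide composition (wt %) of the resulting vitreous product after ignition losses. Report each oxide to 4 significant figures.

Glass mass = 1206 lb (batch 1326 − LOI 120.5).
Composition: MgO 3.564%, Al2O3 3.072%, ZnO 6.628%, SiO2 77.98%, Na2O 8.752%

Working values are displayed (rounded to 4 significant digits) across the worked steps — each numeric step carries full float precision throughout — each reported number is rounded once only — all derived quantities (the five compositions, net glass mass, LOI, the totals, the yield) are recomputed using the weight values on 1206 lb of glass at full precision, as given in problem or answer.
Oxide-by-oxide delivered mass:
  MgO: 135.0·0.3183 = 42.97 lb
  Al2O3: 739.4·0.003000 + 176.1·0.1977 = 37.03 lb
  ZnO: 80.07·0.9980 = 79.91 lb
  SiO2: 739.4·0.9950 + 176.1·0.6766 + 135.0·0.6319 = 940.2 lb
  Na2O: 176.1·0.1125 + 195.5·0.4384 = 105.5 lb
LOI: 739.4·0.002000 + 176.1·0.01320 + 195.5·0.5616 + 135.0·0.04980 + 80.07·0.002000 = 120.5 lb
The glass mass, total less LOI, = 1326 − 120.5 = 1206 lb (the oxide masses sum to this)
each oxide over glass, ×100, is wt %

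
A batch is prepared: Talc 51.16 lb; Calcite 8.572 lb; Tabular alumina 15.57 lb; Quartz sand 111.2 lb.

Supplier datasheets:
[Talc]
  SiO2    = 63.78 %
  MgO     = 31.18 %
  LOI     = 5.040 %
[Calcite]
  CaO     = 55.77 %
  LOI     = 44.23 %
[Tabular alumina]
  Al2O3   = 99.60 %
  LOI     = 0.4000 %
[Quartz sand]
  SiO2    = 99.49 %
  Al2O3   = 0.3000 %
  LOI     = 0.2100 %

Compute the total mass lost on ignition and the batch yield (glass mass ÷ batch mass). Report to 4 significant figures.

Intermediates are shown, rounded to four significant figures, alongside each step. Every computation holds full precision through the solve; every reported value includes exactly one rounding; the derived quantities are computed at exact precision (the totals, four oxide percentages, net glass mass, ignition loss, yield) using the weight values per 179.8 lb of glass as they appear in the problem or answer text.
Ignition loss by material:
  Talc: 51.16 × 0.05040 = 2.578 lb
  Calcite: 8.572 × 0.4423 = 3.791 lb
  Tabular alumina: 15.57 × 0.004000 = 0.06228 lb
  Quartz sand: 111.2 × 0.002100 = 0.2335 lb
Total LOI = 6.666 lb
Glass = batch − LOI = 186.5 − 6.666 = 179.8 lb

LOI loss = 6.666 lb; glass = 179.8 lb; yield = 96.43%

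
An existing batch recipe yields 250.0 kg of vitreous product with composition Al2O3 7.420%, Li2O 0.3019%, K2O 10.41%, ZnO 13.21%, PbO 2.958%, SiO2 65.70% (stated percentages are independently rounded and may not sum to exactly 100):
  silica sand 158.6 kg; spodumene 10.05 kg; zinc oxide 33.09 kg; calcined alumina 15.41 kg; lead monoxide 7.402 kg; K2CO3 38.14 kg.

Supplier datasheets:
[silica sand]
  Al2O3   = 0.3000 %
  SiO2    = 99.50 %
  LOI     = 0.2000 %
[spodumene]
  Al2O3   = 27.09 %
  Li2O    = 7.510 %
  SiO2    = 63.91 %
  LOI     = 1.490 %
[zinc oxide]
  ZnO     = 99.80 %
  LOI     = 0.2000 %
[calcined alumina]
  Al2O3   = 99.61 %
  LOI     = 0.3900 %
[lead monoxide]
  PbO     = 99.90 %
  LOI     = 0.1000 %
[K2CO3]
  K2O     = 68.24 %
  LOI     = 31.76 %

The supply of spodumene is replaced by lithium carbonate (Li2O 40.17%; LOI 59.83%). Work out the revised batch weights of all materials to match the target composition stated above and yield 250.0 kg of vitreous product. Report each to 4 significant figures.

Revised batch per 250.0 kg vitreous product:
  silica sand: 165.1 kg
  lithium carbonate: 1.879 kg
  zinc oxide: 33.09 kg
  calcined alumina: 18.13 kg
  lead monoxide: 7.402 kg
  K2CO3: 38.14 kg
Total batch = 263.7 kg; LOI loss = 13.71 kg

Each numeric step holds exact precision at each step. Mid-chain values are displayed (rounded to four significant digits) at each printed step — each reported figure carries a single rounding — all derived quantities are carried from the batch weights at 250.0 kg of glass in full float precision (glass mass, ignition loss, the totals, the yield, six oxide percentages), as set out in the problem or the answer.
Target oxide masses per 250.0 kg vitreous product:
  Al2O3: 7.420% × 250.0 = 18.55 kg
  Li2O: 0.3019% × 250.0 = 0.7547 kg
  K2O: 10.41% × 250.0 = 26.02 kg
  ZnO: 13.21% × 250.0 = 33.02 kg
  PbO: 2.958% × 250.0 = 7.395 kg
  SiO2: 65.70% × 250.0 = 164.2 kg
A balance pass over the oxides, using the reported weights, at the basis given (each sum matches its target mass once rounding is allowed for):
  Al2O3: 165.1·0.003000 + 18.13·0.9961 = 18.55 kg (target 18.55 kg)
  Li2O: 1.879·0.4017 = 0.7548 kg (target 0.7547 kg)
  K2O: 38.14·0.6824 = 26.03 kg (target 26.02 kg)
  ZnO: 33.09·0.9980 = 33.02 kg (target 33.02 kg)
  PbO: 7.402·0.9990 = 7.395 kg (target 7.395 kg)
  SiO2: 165.1·0.9950 = 164.3 kg (target 164.2 kg)
Glass-mass bookkeeping: the batch minus its LOI: 250.0 kg (the targets, summed, come to 250.0 kg; versus the stated basis of 250.0 kg — deltas are rounding alone).
Whole-batch sum: Σ batch = 263.7 kg; loss to ignition Σ batch·LOI = 13.71 kg; glass ÷ batch gives a yield of 94.80%.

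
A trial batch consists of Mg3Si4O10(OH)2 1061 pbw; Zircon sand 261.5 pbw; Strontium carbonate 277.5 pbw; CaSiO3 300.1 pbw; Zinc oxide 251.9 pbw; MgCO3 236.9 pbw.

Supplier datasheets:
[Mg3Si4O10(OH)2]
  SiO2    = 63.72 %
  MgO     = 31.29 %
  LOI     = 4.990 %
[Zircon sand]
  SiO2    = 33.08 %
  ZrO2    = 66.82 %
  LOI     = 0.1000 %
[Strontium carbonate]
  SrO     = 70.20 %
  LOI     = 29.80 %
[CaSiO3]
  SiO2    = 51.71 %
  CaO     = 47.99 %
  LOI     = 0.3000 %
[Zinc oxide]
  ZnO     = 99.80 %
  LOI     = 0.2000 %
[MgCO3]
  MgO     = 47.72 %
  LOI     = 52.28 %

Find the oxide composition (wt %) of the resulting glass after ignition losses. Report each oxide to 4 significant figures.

Working values are displayed rounded to 4 significant figures. Full precision is held at each step — each reported number is rounded once only — derived quantities, which include ignition loss, totals, yield, glass mass, six oxide percentages, are re-derived in full float precision, as quoted within the question or the answer, starting from the weights on 2128 pbw of glass.
Per-oxide mass from batch:
  SrO: 277.5·0.7020 = 194.8 pbw
  SiO2: 1061·0.6372 + 261.5·0.3308 + 300.1·0.5171 = 917.8 pbw
  ZrO2: 261.5·0.6682 = 174.7 pbw
  ZnO: 251.9·0.9980 = 251.4 pbw
  CaO: 300.1·0.4799 = 144.0 pbw
  MgO: 1061·0.3129 + 236.9·0.4772 = 445.0 pbw
LOI: 1061·0.04990 + 261.5·0.001000 + 277.5·0.2980 + 300.1·0.003000 + 251.9·0.002000 + 236.9·0.5228 = 261.2 pbw
Glass mass = batch − LOI = 2389 − 261.2 = 2128 pbw (the oxide masses sum to this)
wt %: oxide over glass, times 100

Glass mass = 2128 pbw (batch 2389 − LOI 261.2).
Composition: SrO 9.155%, SiO2 43.13%, ZrO2 8.212%, ZnO 11.82%, CaO 6.769%, MgO 20.92%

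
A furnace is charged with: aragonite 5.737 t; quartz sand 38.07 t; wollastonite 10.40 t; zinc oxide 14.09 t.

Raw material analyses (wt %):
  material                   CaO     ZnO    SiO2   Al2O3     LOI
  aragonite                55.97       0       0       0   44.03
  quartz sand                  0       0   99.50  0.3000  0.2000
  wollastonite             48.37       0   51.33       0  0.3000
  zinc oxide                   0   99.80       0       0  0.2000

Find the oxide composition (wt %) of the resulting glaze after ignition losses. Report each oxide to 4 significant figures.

All internal work holds full precision at all times — the intermediate values are displayed (rounded to 4 significant figures) at each printed step — a single rounding yields every reported number. Derived quantities (totals, the four compositions, yield, glass mass, LOI) are computed in full precision from the batch weights per 65.64 t of glass as they appear in question or answer.
What the batch supplies per oxide:
  CaO: 5.737·0.5597 + 10.40·0.4837 = 8.241 t
  ZnO: 14.09·0.9980 = 14.06 t
  SiO2: 38.07·0.9950 + 10.40·0.5133 = 43.22 t
  Al2O3: 38.07·0.003000 = 0.1142 t
LOI: 5.737·0.4403 + 38.07·0.002000 + 10.40·0.003000 + 14.09·0.002000 = 2.662 t
The glass mass, total less LOI, = 68.30 − 2.662 = 65.64 t (consistent with Σ oxide mass)
each wt % is 100 × oxide ÷ glass

Glass mass = 65.64 t (batch 68.30 − LOI 2.662).
Composition: CaO 12.56%, ZnO 21.42%, SiO2 65.85%, Al2O3 0.1740%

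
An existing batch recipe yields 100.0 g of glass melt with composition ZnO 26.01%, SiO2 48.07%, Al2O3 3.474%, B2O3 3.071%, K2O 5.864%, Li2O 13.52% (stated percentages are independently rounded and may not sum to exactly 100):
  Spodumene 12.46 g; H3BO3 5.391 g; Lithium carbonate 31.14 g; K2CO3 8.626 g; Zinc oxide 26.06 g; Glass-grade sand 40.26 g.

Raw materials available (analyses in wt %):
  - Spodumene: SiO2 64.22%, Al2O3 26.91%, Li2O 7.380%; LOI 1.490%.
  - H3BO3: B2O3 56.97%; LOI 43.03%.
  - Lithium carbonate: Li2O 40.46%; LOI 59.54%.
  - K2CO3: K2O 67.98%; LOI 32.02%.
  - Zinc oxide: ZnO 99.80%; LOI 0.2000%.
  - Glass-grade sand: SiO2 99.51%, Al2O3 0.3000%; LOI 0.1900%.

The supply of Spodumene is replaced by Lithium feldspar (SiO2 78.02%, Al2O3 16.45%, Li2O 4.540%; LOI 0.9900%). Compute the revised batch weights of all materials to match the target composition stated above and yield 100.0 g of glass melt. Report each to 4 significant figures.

Revised batch per 100.0 g glass melt:
  Lithium feldspar: 20.53 g
  H3BO3: 5.391 g
  Lithium carbonate: 31.11 g
  K2CO3: 8.626 g
  Zinc oxide: 26.06 g
  Glass-grade sand: 32.21 g
Total batch = 123.9 g; LOI loss = 23.92 g

Each numeric step holds full float precision at all times; working values appear rounded to four significant figures alongside each step. A single rounding completes every reported value. Derived quantities, which include ignition loss, the yield, the totals, net glass mass, six oxide percentages, are carried at full float precision, as set out in problem or answer, using the weight values on 100.0 g of glass.
Oxide-by-oxide targets in 100.0 g glass melt:
  ZnO: 26.01% × 100.0 = 26.01 g
  SiO2: 48.07% × 100.0 = 48.07 g
  Al2O3: 3.474% × 100.0 = 3.474 g
  B2O3: 3.071% × 100.0 = 3.071 g
  K2O: 5.864% × 100.0 = 5.864 g
  Li2O: 13.52% × 100.0 = 13.52 g
Mass-balance tally per oxide on the weights just shown, at the basis given (delivered sums recover each target within answer rounding):
  ZnO: 26.06·0.9980 = 26.01 g (target 26.01 g)
  SiO2: 20.53·0.7802 + 32.21·0.9951 = 48.07 g (target 48.07 g)
  Al2O3: 20.53·0.1645 + 32.21·0.003000 = 3.474 g (target 3.474 g)
  B2O3: 5.391·0.5697 = 3.071 g (target 3.071 g)
  K2O: 8.626·0.6798 = 5.864 g (target 5.864 g)
  Li2O: 20.53·0.04540 + 31.11·0.4046 = 13.52 g (target 13.52 g)
Consistency of the glass mass: whole batch net of LOI = 100.0 g (targets for the oxides total 100.0 g; versus the stated basis of 100.0 g — any gap is answer rounding).
Batch total: Σ batch = 123.9 g; loss to ignition Σ batch·LOI = 23.92 g; glass ÷ batch gives a yield of 80.70%.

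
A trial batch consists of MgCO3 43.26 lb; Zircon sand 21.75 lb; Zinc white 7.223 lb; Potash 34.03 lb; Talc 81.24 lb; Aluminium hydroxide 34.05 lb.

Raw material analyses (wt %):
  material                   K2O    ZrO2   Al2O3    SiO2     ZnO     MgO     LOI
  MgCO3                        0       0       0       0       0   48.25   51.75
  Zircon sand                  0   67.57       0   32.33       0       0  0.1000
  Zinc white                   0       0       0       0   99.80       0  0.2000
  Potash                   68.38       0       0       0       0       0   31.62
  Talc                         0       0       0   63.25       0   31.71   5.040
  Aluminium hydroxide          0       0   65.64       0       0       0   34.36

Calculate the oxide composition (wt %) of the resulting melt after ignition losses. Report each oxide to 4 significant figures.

Glass mass = 172.6 lb (batch 221.6 − LOI 48.98).
Composition: K2O 13.48%, ZrO2 8.516%, Al2O3 12.95%, SiO2 33.85%, ZnO 4.177%, MgO 27.02%

Mid-chain values appear rounded off to 4 significant figures across the worked steps; all internal work keeps exact precision from start to finish. Each reported result is rounded once only; derived quantities, which include glass mass, LOI, the yield, the totals, the six compositions, are computed in exact precision, as they appear in the question or the answer, using the weight values at 172.6 lb of glass.
Delivered oxide masses:
  K2O: 34.03·0.6838 = 23.27 lb
  ZrO2: 21.75·0.6757 = 14.70 lb
  Al2O3: 34.05·0.6564 = 22.35 lb
  SiO2: 21.75·0.3233 + 81.24·0.6325 = 58.42 lb
  ZnO: 7.223·0.9980 = 7.209 lb
  MgO: 43.26·0.4825 + 81.24·0.3171 = 46.63 lb
LOI: 43.26·0.5175 + 21.75·0.001000 + 7.223·0.002000 + 34.03·0.3162 + 81.24·0.05040 + 34.05·0.3436 = 48.98 lb
Net of LOI, the glass mass = 221.6 − 48.98 = 172.6 lb (consistent with Σ oxide mass)
each wt % is 100 × oxide ÷ glass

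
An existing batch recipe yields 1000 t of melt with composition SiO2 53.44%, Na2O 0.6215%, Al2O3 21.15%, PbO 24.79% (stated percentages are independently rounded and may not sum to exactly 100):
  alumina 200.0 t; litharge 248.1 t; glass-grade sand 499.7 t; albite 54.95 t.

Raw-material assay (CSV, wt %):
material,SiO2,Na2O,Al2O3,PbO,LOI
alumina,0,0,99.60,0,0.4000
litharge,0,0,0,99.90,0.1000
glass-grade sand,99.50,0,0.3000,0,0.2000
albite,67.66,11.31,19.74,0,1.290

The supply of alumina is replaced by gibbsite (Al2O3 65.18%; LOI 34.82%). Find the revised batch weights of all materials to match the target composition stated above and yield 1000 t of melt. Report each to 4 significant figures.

Revised batch per 1000 t melt:
  gibbsite: 305.5 t
  litharge: 248.1 t
  glass-grade sand: 499.7 t
  albite: 54.95 t
Total batch = 1108 t; LOI loss = 108.3 t

Each numeric step maintains full precision from start to finish — working values are displayed rounded off to 4 significant digits within the worked lines; a single rounding yields every reported number. The derived quantities, which include net glass mass, yield, the totals, LOI, the four compositions, are recomputed at full float precision, as given in the problem or answer text, from the weighed amounts at 1000 t of glass.
Target oxide masses per 1000 t melt:
  SiO2: 53.44% × 1000 = 534.4 t
  Na2O: 0.6215% × 1000 = 6.215 t
  Al2O3: 21.15% × 1000 = 211.5 t
  PbO: 24.79% × 1000 = 247.9 t
Per-oxide balance check from the weights as reported, under the basis named above (summed amounts equal target values net of answer rounding effects):
  SiO2: 499.7·0.9950 + 54.95·0.6766 = 534.4 t (target 534.4 t)
  Na2O: 54.95·0.1131 = 6.215 t (target 6.215 t)
  Al2O3: 305.5·0.6518 + 499.7·0.003000 + 54.95·0.1974 = 211.5 t (target 211.5 t)
  PbO: 248.1·0.9990 = 247.9 t (target 247.9 t)
Glass-mass bookkeeping: total charge less LOI = 999.9 t (per-oxide target masses sum to 1000 t; against the stated basis, 1000 t — a pure rounding effect).
Summing the batch: Σ batch = 1108 t; ignition loss, Σ(batch × LOI) = 108.3 t; as yield: glass ÷ batch → 90.22%.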